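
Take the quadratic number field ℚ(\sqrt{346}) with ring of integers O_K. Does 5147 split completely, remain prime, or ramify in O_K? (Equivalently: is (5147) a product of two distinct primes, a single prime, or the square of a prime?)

Since 346 ≢ 1 mod 4, the ring of integers is ℤ[√346] with discriminant 4·346 = 1384.
5147 ∤ 1384, so 5147 is unramified.
(346/5147) = 346^2573 mod 5147 = 5146, giving Legendre symbol -1.
(346/5147) = -1, so 5147 is inert.

inert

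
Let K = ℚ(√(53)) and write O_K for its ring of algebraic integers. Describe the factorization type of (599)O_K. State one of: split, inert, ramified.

d = 53 ≡ 1 (mod 4), so O_K = ℤ[(1+√53)/2] and disc(K) = d = 53.
Since gcd(599, 53) = 1 the prime 599 does not ramify.
(53/599) = 53^299 mod 599 = 1, giving Legendre symbol 1.
Legendre symbol 1 ⇒ 599 is split.

split — (599) = 𝔭₁𝔭₂ with 𝔭₁ ≠ 𝔭₂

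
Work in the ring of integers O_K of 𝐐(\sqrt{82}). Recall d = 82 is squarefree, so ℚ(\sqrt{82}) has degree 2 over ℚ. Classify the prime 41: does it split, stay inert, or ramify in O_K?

p ramifies

d = 82 ≡ 2 (mod 4), so O_K = ℤ[√82] and disc(K) = 4d = 328.
41 divides disc(K) = 328, so 41 ramifies.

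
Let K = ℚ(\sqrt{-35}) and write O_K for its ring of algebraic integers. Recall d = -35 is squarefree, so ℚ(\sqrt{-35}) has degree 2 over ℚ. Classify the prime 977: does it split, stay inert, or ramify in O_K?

-35 mod 4 = 1, hence disc K = -35 and O_K = ℤ[(1+√-35)/2].
Since gcd(977, -35) = 1 the prime 977 does not ramify.
Euler's criterion: (-35)^488 mod 977 = 976. Thus (-35|977) = -1.
Legendre symbol -1 ⇒ 977 is inert.

inert — (977) stays prime in O_K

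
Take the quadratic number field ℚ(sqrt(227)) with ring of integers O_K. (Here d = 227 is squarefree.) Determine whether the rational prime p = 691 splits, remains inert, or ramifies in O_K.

Since 227 ≢ 1 mod 4, the ring of integers is ℤ[√227] with discriminant 4·227 = 908.
691 ∤ 908, so 691 is unramified.
Legendre symbol by Euler's criterion: (227/691) ≡ 227^345 ≡ 690 (mod 691), i.e. (227/691) = -1.
(227/691) = -1, so 691 is inert.

691 remains inert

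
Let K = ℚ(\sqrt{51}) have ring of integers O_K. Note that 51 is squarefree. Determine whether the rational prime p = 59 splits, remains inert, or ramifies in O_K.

split — (59) = 𝔭₁𝔭₂ with 𝔭₁ ≠ 𝔭₂

Since 51 ≢ 1 mod 4, the ring of integers is ℤ[√51] with discriminant 4·51 = 204.
disc(K) = 204 is not divisible by 59; 59 is unramified.
(51/59) = 51^29 mod 59 = 1, giving Legendre symbol 1.
(51/59) = 1, so 59 splits.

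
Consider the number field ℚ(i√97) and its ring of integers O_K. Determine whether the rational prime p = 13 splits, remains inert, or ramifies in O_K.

remains prime (inert)

-97 mod 4 = 3, hence disc K = 4·(-97) = -388 and O_K = ℤ[√-97].
disc(K) = -388 is not divisible by 13; 13 is unramified.
Euler's criterion: (-97)^6 mod 13 = 12. Thus (-97|13) = -1.
Legendre symbol -1 ⇒ 13 is inert.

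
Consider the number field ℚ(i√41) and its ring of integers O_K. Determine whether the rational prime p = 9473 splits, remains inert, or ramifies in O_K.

9473 splits in O_K

Since -41 ≢ 1 mod 4, the ring of integers is ℤ[√-41] with discriminant 4·(-41) = -164.
disc(K) = -164 is not divisible by 9473; 9473 is unramified.
Euler's criterion: (-41)^4736 mod 9473 = 1. Thus (-41|9473) = 1.
(-41/9473) = 1, so 9473 splits.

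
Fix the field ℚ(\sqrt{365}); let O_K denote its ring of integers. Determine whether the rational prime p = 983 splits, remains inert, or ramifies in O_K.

d = 365 ≡ 1 (mod 4), so O_K = ℤ[(1+√365)/2] and disc(K) = d = 365.
983 ∤ 365, so 983 is unramified.
Compute (365/983) via Euler: 365^((983-1)/2) mod 983 = 1, so (365/983) = 1.
(365/983) = 1, so 983 splits.

splits completely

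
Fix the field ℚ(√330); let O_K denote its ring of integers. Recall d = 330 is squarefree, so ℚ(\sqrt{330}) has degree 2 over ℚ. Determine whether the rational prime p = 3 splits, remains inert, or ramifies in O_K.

330 mod 4 = 2, hence disc K = 4·330 = 1320 and O_K = ℤ[√330].
Ramification test: 3 | 1320. The prime 3 ramifies in K.

p ramifies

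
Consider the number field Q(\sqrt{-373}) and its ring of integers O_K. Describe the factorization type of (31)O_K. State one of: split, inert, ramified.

31 remains inert

d = -373 ≡ 3 (mod 4), so O_K = ℤ[√-373] and disc(K) = 4d = -1492.
Since gcd(31, -1492) = 1 the prime 31 does not ramify.
Euler's criterion: (-373)^15 mod 31 = 30. Thus (-373|31) = -1.
Legendre symbol -1 ⇒ 31 is inert.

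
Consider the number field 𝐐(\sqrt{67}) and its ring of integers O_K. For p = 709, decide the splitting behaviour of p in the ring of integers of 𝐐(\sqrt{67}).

709 splits in O_K

Since 67 ≢ 1 mod 4, the ring of integers is ℤ[√67] with discriminant 4·67 = 268.
Since gcd(709, 268) = 1 the prime 709 does not ramify.
(67/709) = 67^354 mod 709 = 1, giving Legendre symbol 1.
d is a quadratic residue mod p, hence 709 splits in O_K.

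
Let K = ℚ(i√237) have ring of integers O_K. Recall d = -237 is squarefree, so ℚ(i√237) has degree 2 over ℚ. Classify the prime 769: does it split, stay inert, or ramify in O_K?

remains prime (inert)

Since -237 ≢ 1 mod 4, the ring of integers is ℤ[√-237] with discriminant 4·(-237) = -948.
Since gcd(769, -948) = 1 the prime 769 does not ramify.
Legendre symbol by Euler's criterion: (-237/769) ≡ (-237)^384 ≡ 768 (mod 769), i.e. (-237/769) = -1.
(-237/769) = -1, so 769 is inert.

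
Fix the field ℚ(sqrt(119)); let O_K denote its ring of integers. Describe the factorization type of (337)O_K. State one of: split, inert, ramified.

remains prime (inert)

Since 119 ≢ 1 mod 4, the ring of integers is ℤ[√119] with discriminant 4·119 = 476.
337 ∤ 476, so 337 is unramified.
Compute (119/337) via Euler: 119^((337-1)/2) mod 337 = 336, so (119/337) = -1.
Legendre symbol -1 ⇒ 337 is inert.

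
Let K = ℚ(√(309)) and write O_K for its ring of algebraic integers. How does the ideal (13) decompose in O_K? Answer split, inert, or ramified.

Since 309 ≡ 1 mod 4, the ring of integers is ℤ[(1+√309)/2] with discriminant 309.
Since gcd(13, 309) = 1 the prime 13 does not ramify.
Legendre symbol by Euler's criterion: (309/13) ≡ 309^6 ≡ 1 (mod 13), i.e. (309/13) = 1.
d is a quadratic residue mod p, hence 13 splits in O_K.

split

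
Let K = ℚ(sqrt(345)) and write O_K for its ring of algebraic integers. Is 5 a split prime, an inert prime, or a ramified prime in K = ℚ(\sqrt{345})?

ramified — (5) = 𝔭²

345 mod 4 = 1, hence disc K = 345 and O_K = ℤ[(1+√345)/2].
disc(K) = 345 = 5·69, so p = 5 is ramified.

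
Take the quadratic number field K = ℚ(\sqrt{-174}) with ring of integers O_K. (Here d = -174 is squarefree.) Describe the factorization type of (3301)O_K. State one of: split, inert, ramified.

3301 remains inert

d = -174 ≡ 2 (mod 4), so O_K = ℤ[√-174] and disc(K) = 4d = -696.
Since gcd(3301, -696) = 1 the prime 3301 does not ramify.
(-174/3301) = 3127^1650 mod 3301 = 3300, giving Legendre symbol -1.
Legendre symbol -1 ⇒ 3301 is inert.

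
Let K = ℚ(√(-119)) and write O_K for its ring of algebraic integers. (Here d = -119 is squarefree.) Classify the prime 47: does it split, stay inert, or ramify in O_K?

d = -119 ≡ 1 (mod 4), so O_K = ℤ[(1+√-119)/2] and disc(K) = d = -119.
Since gcd(47, -119) = 1 the prime 47 does not ramify.
Euler's criterion: (-119)^23 mod 47 = 46. Thus (-119|47) = -1.
(-119/47) = -1, so 47 is inert.

p is inert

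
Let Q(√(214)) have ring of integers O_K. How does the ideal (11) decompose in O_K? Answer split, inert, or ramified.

p splits

214 mod 4 = 2, hence disc K = 4·214 = 856 and O_K = ℤ[√214].
11 ∤ 856, so 11 is unramified.
(214/11) = 5^5 mod 11 = 1, giving Legendre symbol 1.
d is a quadratic residue mod p, hence 11 splits in O_K.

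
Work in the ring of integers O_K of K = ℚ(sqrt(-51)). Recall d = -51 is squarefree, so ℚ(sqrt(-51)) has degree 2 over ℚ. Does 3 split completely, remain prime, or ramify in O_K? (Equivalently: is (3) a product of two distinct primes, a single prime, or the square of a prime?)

ramified — (3) = 𝔭²

-51 mod 4 = 1, hence disc K = -51 and O_K = ℤ[(1+√-51)/2].
3 divides disc(K) = -51, so 3 ramifies.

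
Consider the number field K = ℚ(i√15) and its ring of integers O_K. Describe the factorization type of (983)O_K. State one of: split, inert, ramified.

d = -15 ≡ 1 (mod 4), so O_K = ℤ[(1+√-15)/2] and disc(K) = d = -15.
Since gcd(983, -15) = 1 the prime 983 does not ramify.
Compute (-15/983) via Euler: 968^((983-1)/2) mod 983 = 1, so (-15/983) = 1.
d is a quadratic residue mod p, hence 983 splits in O_K.

splits completely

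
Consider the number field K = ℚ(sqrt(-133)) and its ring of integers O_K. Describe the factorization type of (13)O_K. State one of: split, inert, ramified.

-133 mod 4 = 3, hence disc K = 4·(-133) = -532 and O_K = ℤ[√-133].
disc(K) = -532 is not divisible by 13; 13 is unramified.
Compute (-133/13) via Euler: 10^((13-1)/2) mod 13 = 1, so (-133/13) = 1.
d is a quadratic residue mod p, hence 13 splits in O_K.

p splits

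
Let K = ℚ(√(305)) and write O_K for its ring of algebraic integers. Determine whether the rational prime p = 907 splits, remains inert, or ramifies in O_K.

split — (907) = 𝔭₁𝔭₂ with 𝔭₁ ≠ 𝔭₂

305 mod 4 = 1, hence disc K = 305 and O_K = ℤ[(1+√305)/2].
disc(K) = 305 is not divisible by 907; 907 is unramified.
Legendre symbol by Euler's criterion: (305/907) ≡ 305^453 ≡ 1 (mod 907), i.e. (305/907) = 1.
d is a quadratic residue mod p, hence 907 splits in O_K.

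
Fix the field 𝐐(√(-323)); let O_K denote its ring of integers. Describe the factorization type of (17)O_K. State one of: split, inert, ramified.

Since -323 ≡ 1 mod 4, the ring of integers is ℤ[(1+√-323)/2] with discriminant -323.
disc(K) = -323 = 17·(-19), so p = 17 is ramified.

ramified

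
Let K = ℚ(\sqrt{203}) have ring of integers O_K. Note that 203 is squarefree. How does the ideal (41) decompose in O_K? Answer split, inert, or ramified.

p splits

Since 203 ≢ 1 mod 4, the ring of integers is ℤ[√203] with discriminant 4·203 = 812.
Since gcd(41, 812) = 1 the prime 41 does not ramify.
Compute (203/41) via Euler: 39^((41-1)/2) mod 41 = 1, so (203/41) = 1.
d is a quadratic residue mod p, hence 41 splits in O_K.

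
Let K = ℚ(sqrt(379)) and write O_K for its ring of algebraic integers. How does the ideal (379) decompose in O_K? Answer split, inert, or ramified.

Since 379 ≢ 1 mod 4, the ring of integers is ℤ[√379] with discriminant 4·379 = 1516.
Ramification test: 379 | 1516. The prime 379 ramifies in K.

ramifies in O_K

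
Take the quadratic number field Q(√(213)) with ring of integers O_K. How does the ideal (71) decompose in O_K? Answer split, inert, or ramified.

213 mod 4 = 1, hence disc K = 213 and O_K = ℤ[(1+√213)/2].
disc(K) = 213 = 71·3, so p = 71 is ramified.

ramified — (71) = 𝔭²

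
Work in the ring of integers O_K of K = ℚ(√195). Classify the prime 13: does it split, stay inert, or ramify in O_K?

p ramifies

d = 195 ≡ 3 (mod 4), so O_K = ℤ[√195] and disc(K) = 4d = 780.
Ramification test: 13 | 780. The prime 13 ramifies in K.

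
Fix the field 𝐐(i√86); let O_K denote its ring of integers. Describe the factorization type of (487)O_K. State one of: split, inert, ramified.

487 splits in O_K

Since -86 ≢ 1 mod 4, the ring of integers is ℤ[√-86] with discriminant 4·(-86) = -344.
487 ∤ -344, so 487 is unramified.
(-86/487) = 401^243 mod 487 = 1, giving Legendre symbol 1.
(-86/487) = 1, so 487 splits.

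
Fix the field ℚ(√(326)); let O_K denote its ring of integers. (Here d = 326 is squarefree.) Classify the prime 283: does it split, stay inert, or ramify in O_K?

326 mod 4 = 2, hence disc K = 4·326 = 1304 and O_K = ℤ[√326].
disc(K) = 1304 is not divisible by 283; 283 is unramified.
Legendre symbol by Euler's criterion: (326/283) ≡ 326^141 ≡ 282 (mod 283), i.e. (326/283) = -1.
(326/283) = -1, so 283 is inert.

283 remains inert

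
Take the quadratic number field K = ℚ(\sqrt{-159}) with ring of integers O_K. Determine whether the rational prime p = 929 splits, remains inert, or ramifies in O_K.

Since -159 ≡ 1 mod 4, the ring of integers is ℤ[(1+√-159)/2] with discriminant -159.
929 ∤ -159, so 929 is unramified.
(-159/929) = 770^464 mod 929 = 928, giving Legendre symbol -1.
(-159/929) = -1, so 929 is inert.

p is inert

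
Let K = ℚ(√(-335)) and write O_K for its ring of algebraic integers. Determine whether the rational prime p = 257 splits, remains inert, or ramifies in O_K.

inert

Since -335 ≡ 1 mod 4, the ring of integers is ℤ[(1+√-335)/2] with discriminant -335.
Since gcd(257, -335) = 1 the prime 257 does not ramify.
(-335/257) = 179^128 mod 257 = 256, giving Legendre symbol -1.
(-335/257) = -1, so 257 is inert.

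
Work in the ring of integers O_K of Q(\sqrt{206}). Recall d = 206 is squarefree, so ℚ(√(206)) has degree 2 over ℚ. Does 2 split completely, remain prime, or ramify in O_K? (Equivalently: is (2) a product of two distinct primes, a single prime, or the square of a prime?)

d = 206 ≡ 2 (mod 4), so O_K = ℤ[√206] and disc(K) = 4d = 824.
disc(K) = 824 = 2·412, so p = 2 is ramified.

2 is ramified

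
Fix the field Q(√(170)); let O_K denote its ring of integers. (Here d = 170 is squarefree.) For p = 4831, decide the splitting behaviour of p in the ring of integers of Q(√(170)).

Since 170 ≢ 1 mod 4, the ring of integers is ℤ[√170] with discriminant 4·170 = 680.
4831 ∤ 680, so 4831 is unramified.
(170/4831) = 170^2415 mod 4831 = 4830, giving Legendre symbol -1.
(170/4831) = -1, so 4831 is inert.

p is inert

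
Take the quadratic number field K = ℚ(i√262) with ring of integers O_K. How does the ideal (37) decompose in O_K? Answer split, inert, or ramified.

37 splits in O_K

Since -262 ≢ 1 mod 4, the ring of integers is ℤ[√-262] with discriminant 4·(-262) = -1048.
disc(K) = -1048 is not divisible by 37; 37 is unramified.
Euler's criterion: (-262)^18 mod 37 = 1. Thus (-262|37) = 1.
(-262/37) = 1, so 37 splits.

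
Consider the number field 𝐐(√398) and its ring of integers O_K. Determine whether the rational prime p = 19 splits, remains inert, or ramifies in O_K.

inert

Since 398 ≢ 1 mod 4, the ring of integers is ℤ[√398] with discriminant 4·398 = 1592.
Since gcd(19, 1592) = 1 the prime 19 does not ramify.
Compute (398/19) via Euler: 18^((19-1)/2) mod 19 = 18, so (398/19) = -1.
d is a non-residue mod p, hence 19 remains inert in O_K.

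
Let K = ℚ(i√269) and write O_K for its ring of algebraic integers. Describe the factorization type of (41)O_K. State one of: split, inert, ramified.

-269 mod 4 = 3, hence disc K = 4·(-269) = -1076 and O_K = ℤ[√-269].
disc(K) = -1076 is not divisible by 41; 41 is unramified.
(-269/41) = 18^20 mod 41 = 1, giving Legendre symbol 1.
Legendre symbol 1 ⇒ 41 is split.

split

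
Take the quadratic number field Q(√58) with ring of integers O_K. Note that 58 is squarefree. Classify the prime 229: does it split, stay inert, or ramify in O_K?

Since 58 ≢ 1 mod 4, the ring of integers is ℤ[√58] with discriminant 4·58 = 232.
disc(K) = 232 is not divisible by 229; 229 is unramified.
Legendre symbol by Euler's criterion: (58/229) ≡ 58^114 ≡ 1 (mod 229), i.e. (58/229) = 1.
Legendre symbol 1 ⇒ 229 is split.

splits completely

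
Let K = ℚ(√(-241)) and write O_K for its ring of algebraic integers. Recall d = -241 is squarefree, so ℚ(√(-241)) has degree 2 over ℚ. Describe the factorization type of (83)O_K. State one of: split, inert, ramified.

d = -241 ≡ 3 (mod 4), so O_K = ℤ[√-241] and disc(K) = 4d = -964.
Since gcd(83, -964) = 1 the prime 83 does not ramify.
Euler's criterion: (-241)^41 mod 83 = 82. Thus (-241|83) = -1.
(-241/83) = -1, so 83 is inert.

remains prime (inert)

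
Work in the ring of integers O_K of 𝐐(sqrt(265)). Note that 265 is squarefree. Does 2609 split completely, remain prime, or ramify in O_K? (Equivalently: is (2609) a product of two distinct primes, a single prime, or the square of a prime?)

Since 265 ≡ 1 mod 4, the ring of integers is ℤ[(1+√265)/2] with discriminant 265.
Since gcd(2609, 265) = 1 the prime 2609 does not ramify.
Compute (265/2609) via Euler: 265^((2609-1)/2) mod 2609 = 2608, so (265/2609) = -1.
Legendre symbol -1 ⇒ 2609 is inert.

2609 remains inert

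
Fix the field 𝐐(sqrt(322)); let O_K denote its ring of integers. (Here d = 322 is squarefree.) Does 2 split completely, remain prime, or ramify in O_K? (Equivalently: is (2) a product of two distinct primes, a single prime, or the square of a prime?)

d = 322 ≡ 2 (mod 4), so O_K = ℤ[√322] and disc(K) = 4d = 1288.
Ramification test: 2 | 1288. The prime 2 ramifies in K.

ramified — (2) = 𝔭²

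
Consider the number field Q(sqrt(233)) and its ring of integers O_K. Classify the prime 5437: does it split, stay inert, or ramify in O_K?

p is inert

Since 233 ≡ 1 mod 4, the ring of integers is ℤ[(1+√233)/2] with discriminant 233.
disc(K) = 233 is not divisible by 5437; 5437 is unramified.
Euler's criterion: 233^2718 mod 5437 = 5436. Thus (233|5437) = -1.
Legendre symbol -1 ⇒ 5437 is inert.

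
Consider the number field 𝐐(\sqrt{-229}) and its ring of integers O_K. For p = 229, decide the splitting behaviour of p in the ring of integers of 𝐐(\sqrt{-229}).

-229 mod 4 = 3, hence disc K = 4·(-229) = -916 and O_K = ℤ[√-229].
Ramification test: 229 | -916. The prime 229 ramifies in K.

ramified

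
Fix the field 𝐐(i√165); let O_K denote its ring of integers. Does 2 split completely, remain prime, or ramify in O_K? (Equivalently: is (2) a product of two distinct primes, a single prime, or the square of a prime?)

Since -165 ≢ 1 mod 4, the ring of integers is ℤ[√-165] with discriminant 4·(-165) = -660.
disc(K) = -660 = 2·(-330), so p = 2 is ramified.

ramifies in O_K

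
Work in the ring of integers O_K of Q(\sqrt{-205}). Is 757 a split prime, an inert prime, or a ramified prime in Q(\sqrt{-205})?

Since -205 ≢ 1 mod 4, the ring of integers is ℤ[√-205] with discriminant 4·(-205) = -820.
disc(K) = -820 is not divisible by 757; 757 is unramified.
Compute (-205/757) via Euler: 552^((757-1)/2) mod 757 = 1, so (-205/757) = 1.
(-205/757) = 1, so 757 splits.

splits completely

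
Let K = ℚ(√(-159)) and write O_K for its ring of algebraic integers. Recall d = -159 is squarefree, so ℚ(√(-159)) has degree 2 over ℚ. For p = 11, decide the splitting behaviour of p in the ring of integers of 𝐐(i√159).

Since -159 ≡ 1 mod 4, the ring of integers is ℤ[(1+√-159)/2] with discriminant -159.
Since gcd(11, -159) = 1 the prime 11 does not ramify.
Compute (-159/11) via Euler: 6^((11-1)/2) mod 11 = 10, so (-159/11) = -1.
(-159/11) = -1, so 11 is inert.

inert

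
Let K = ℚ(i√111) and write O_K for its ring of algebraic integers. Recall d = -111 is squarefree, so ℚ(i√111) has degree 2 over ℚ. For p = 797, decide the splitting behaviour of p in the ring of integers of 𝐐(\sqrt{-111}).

Since -111 ≡ 1 mod 4, the ring of integers is ℤ[(1+√-111)/2] with discriminant -111.
disc(K) = -111 is not divisible by 797; 797 is unramified.
Legendre symbol by Euler's criterion: (-111/797) ≡ (-111)^398 ≡ 1 (mod 797), i.e. (-111/797) = 1.
Legendre symbol 1 ⇒ 797 is split.

split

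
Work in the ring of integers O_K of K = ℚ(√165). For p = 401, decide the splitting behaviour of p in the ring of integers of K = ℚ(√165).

Since 165 ≡ 1 mod 4, the ring of integers is ℤ[(1+√165)/2] with discriminant 165.
401 ∤ 165, so 401 is unramified.
Compute (165/401) via Euler: 165^((401-1)/2) mod 401 = 400, so (165/401) = -1.
(165/401) = -1, so 401 is inert.

remains prime (inert)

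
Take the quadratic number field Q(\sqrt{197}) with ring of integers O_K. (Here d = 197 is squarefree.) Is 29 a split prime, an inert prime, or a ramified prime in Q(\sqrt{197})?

d = 197 ≡ 1 (mod 4), so O_K = ℤ[(1+√197)/2] and disc(K) = d = 197.
Since gcd(29, 197) = 1 the prime 29 does not ramify.
Legendre symbol by Euler's criterion: (197/29) ≡ 197^14 ≡ 1 (mod 29), i.e. (197/29) = 1.
Legendre symbol 1 ⇒ 29 is split.

p splits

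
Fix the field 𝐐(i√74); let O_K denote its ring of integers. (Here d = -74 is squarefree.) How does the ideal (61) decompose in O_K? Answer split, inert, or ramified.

p splits

d = -74 ≡ 2 (mod 4), so O_K = ℤ[√-74] and disc(K) = 4d = -296.
disc(K) = -296 is not divisible by 61; 61 is unramified.
Legendre symbol by Euler's criterion: (-74/61) ≡ (-74)^30 ≡ 1 (mod 61), i.e. (-74/61) = 1.
(-74/61) = 1, so 61 splits.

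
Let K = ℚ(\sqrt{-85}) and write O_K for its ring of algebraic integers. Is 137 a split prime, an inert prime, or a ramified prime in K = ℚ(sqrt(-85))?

137 remains inert

d = -85 ≡ 3 (mod 4), so O_K = ℤ[√-85] and disc(K) = 4d = -340.
disc(K) = -340 is not divisible by 137; 137 is unramified.
Euler's criterion: (-85)^68 mod 137 = 136. Thus (-85|137) = -1.
(-85/137) = -1, so 137 is inert.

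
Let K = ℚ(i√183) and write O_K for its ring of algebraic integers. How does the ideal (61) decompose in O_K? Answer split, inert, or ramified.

Since -183 ≡ 1 mod 4, the ring of integers is ℤ[(1+√-183)/2] with discriminant -183.
Ramification test: 61 | -183. The prime 61 ramifies in K.

ramified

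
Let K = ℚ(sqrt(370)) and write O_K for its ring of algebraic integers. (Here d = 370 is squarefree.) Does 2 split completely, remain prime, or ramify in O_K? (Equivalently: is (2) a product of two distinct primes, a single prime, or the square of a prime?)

2 is ramified

d = 370 ≡ 2 (mod 4), so O_K = ℤ[√370] and disc(K) = 4d = 1480.
Ramification test: 2 | 1480. The prime 2 ramifies in K.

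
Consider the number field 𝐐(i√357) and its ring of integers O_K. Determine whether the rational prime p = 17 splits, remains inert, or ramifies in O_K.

d = -357 ≡ 3 (mod 4), so O_K = ℤ[√-357] and disc(K) = 4d = -1428.
disc(K) = -1428 = 17·(-84), so p = 17 is ramified.

ramified — (17) = 𝔭²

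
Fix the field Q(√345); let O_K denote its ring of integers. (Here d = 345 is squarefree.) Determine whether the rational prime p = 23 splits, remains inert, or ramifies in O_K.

345 mod 4 = 1, hence disc K = 345 and O_K = ℤ[(1+√345)/2].
disc(K) = 345 = 23·15, so p = 23 is ramified.

23 is ramified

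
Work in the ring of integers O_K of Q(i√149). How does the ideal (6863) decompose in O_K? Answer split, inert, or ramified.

-149 mod 4 = 3, hence disc K = 4·(-149) = -596 and O_K = ℤ[√-149].
6863 ∤ -596, so 6863 is unramified.
Legendre symbol by Euler's criterion: (-149/6863) ≡ (-149)^3431 ≡ 6862 (mod 6863), i.e. (-149/6863) = -1.
(-149/6863) = -1, so 6863 is inert.

inert — (6863) stays prime in O_K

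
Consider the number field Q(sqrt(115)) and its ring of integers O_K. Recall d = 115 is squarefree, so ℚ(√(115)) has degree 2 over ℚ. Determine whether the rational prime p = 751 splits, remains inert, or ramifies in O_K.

751 splits in O_K

d = 115 ≡ 3 (mod 4), so O_K = ℤ[√115] and disc(K) = 4d = 460.
disc(K) = 460 is not divisible by 751; 751 is unramified.
Euler's criterion: 115^375 mod 751 = 1. Thus (115|751) = 1.
Legendre symbol 1 ⇒ 751 is split.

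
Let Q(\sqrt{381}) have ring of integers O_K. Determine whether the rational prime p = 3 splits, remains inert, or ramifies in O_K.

ramifies in O_K

Since 381 ≡ 1 mod 4, the ring of integers is ℤ[(1+√381)/2] with discriminant 381.
Ramification test: 3 | 381. The prime 3 ramifies in K.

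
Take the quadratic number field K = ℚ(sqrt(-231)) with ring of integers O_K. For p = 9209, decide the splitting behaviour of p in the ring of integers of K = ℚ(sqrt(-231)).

split

d = -231 ≡ 1 (mod 4), so O_K = ℤ[(1+√-231)/2] and disc(K) = d = -231.
9209 ∤ -231, so 9209 is unramified.
(-231/9209) = 8978^4604 mod 9209 = 1, giving Legendre symbol 1.
(-231/9209) = 1, so 9209 splits.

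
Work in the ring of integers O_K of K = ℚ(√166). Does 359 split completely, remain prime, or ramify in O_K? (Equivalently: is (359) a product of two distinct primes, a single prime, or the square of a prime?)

Since 166 ≢ 1 mod 4, the ring of integers is ℤ[√166] with discriminant 4·166 = 664.
359 ∤ 664, so 359 is unramified.
Euler's criterion: 166^179 mod 359 = 358. Thus (166|359) = -1.
d is a non-residue mod p, hence 359 remains inert in O_K.

remains prime (inert)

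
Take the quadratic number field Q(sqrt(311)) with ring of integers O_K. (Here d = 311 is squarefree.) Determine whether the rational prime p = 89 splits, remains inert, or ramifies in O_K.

Since 311 ≢ 1 mod 4, the ring of integers is ℤ[√311] with discriminant 4·311 = 1244.
89 ∤ 1244, so 89 is unramified.
Compute (311/89) via Euler: 44^((89-1)/2) mod 89 = 1, so (311/89) = 1.
d is a quadratic residue mod p, hence 89 splits in O_K.

split — (89) = 𝔭₁𝔭₂ with 𝔭₁ ≠ 𝔭₂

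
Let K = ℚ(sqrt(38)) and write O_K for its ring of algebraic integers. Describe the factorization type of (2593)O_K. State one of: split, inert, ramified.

Since 38 ≢ 1 mod 4, the ring of integers is ℤ[√38] with discriminant 4·38 = 152.
2593 ∤ 152, so 2593 is unramified.
Compute (38/2593) via Euler: 38^((2593-1)/2) mod 2593 = 1, so (38/2593) = 1.
d is a quadratic residue mod p, hence 2593 splits in O_K.

p splits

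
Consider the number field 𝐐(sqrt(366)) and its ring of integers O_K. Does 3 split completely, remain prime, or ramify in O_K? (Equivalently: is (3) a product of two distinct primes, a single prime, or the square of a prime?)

3 is ramified

d = 366 ≡ 2 (mod 4), so O_K = ℤ[√366] and disc(K) = 4d = 1464.
Ramification test: 3 | 1464. The prime 3 ramifies in K.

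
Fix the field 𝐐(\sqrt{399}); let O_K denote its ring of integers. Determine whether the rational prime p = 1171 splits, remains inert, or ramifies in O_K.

split

Since 399 ≢ 1 mod 4, the ring of integers is ℤ[√399] with discriminant 4·399 = 1596.
Since gcd(1171, 1596) = 1 the prime 1171 does not ramify.
Euler's criterion: 399^585 mod 1171 = 1. Thus (399|1171) = 1.
Legendre symbol 1 ⇒ 1171 is split.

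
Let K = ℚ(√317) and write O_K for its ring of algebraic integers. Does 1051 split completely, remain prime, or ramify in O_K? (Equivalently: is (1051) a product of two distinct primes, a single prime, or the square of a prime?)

317 mod 4 = 1, hence disc K = 317 and O_K = ℤ[(1+√317)/2].
1051 ∤ 317, so 1051 is unramified.
Compute (317/1051) via Euler: 317^((1051-1)/2) mod 1051 = 1, so (317/1051) = 1.
Legendre symbol 1 ⇒ 1051 is split.

split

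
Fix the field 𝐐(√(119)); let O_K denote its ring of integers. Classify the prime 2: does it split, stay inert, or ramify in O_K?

p ramifies

Since 119 ≢ 1 mod 4, the ring of integers is ℤ[√119] with discriminant 4·119 = 476.
disc(K) = 476 = 2·238, so p = 2 is ramified.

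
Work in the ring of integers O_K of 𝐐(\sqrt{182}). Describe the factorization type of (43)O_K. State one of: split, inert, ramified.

Since 182 ≢ 1 mod 4, the ring of integers is ℤ[√182] with discriminant 4·182 = 728.
Since gcd(43, 728) = 1 the prime 43 does not ramify.
Compute (182/43) via Euler: 10^((43-1)/2) mod 43 = 1, so (182/43) = 1.
d is a quadratic residue mod p, hence 43 splits in O_K.

p splits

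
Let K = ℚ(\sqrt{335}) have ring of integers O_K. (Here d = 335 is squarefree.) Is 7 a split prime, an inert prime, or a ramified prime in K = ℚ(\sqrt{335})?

Since 335 ≢ 1 mod 4, the ring of integers is ℤ[√335] with discriminant 4·335 = 1340.
7 ∤ 1340, so 7 is unramified.
Euler's criterion: 335^3 mod 7 = 6. Thus (335|7) = -1.
d is a non-residue mod p, hence 7 remains inert in O_K.

p is inert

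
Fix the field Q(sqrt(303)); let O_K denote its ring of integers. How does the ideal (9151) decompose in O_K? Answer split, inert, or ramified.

p splits

Since 303 ≢ 1 mod 4, the ring of integers is ℤ[√303] with discriminant 4·303 = 1212.
Since gcd(9151, 1212) = 1 the prime 9151 does not ramify.
Euler's criterion: 303^4575 mod 9151 = 1. Thus (303|9151) = 1.
Legendre symbol 1 ⇒ 9151 is split.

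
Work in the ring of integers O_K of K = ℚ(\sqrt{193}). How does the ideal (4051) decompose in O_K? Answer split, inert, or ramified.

p splits

193 mod 4 = 1, hence disc K = 193 and O_K = ℤ[(1+√193)/2].
4051 ∤ 193, so 4051 is unramified.
Compute (193/4051) via Euler: 193^((4051-1)/2) mod 4051 = 1, so (193/4051) = 1.
d is a quadratic residue mod p, hence 4051 splits in O_K.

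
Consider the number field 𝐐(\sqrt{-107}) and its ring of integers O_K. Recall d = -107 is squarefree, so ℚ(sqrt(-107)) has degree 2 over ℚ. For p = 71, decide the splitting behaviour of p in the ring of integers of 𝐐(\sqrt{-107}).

p is inert

Since -107 ≡ 1 mod 4, the ring of integers is ℤ[(1+√-107)/2] with discriminant -107.
Since gcd(71, -107) = 1 the prime 71 does not ramify.
(-107/71) = 35^35 mod 71 = 70, giving Legendre symbol -1.
d is a non-residue mod p, hence 71 remains inert in O_K.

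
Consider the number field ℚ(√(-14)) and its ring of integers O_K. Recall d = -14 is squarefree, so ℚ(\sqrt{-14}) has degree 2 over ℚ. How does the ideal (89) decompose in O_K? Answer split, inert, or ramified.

p is inert

Since -14 ≢ 1 mod 4, the ring of integers is ℤ[√-14] with discriminant 4·(-14) = -56.
disc(K) = -56 is not divisible by 89; 89 is unramified.
Compute (-14/89) via Euler: 75^((89-1)/2) mod 89 = 88, so (-14/89) = -1.
(-14/89) = -1, so 89 is inert.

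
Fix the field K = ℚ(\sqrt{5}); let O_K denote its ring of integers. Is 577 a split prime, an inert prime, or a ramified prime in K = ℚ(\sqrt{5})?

d = 5 ≡ 1 (mod 4), so O_K = ℤ[(1+√5)/2] and disc(K) = d = 5.
disc(K) = 5 is not divisible by 577; 577 is unramified.
Legendre symbol by Euler's criterion: (5/577) ≡ 5^288 ≡ 576 (mod 577), i.e. (5/577) = -1.
d is a non-residue mod p, hence 577 remains inert in O_K.

inert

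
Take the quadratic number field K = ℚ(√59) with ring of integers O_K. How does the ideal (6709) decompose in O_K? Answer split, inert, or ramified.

p is inert

59 mod 4 = 3, hence disc K = 4·59 = 236 and O_K = ℤ[√59].
disc(K) = 236 is not divisible by 6709; 6709 is unramified.
Compute (59/6709) via Euler: 59^((6709-1)/2) mod 6709 = 6708, so (59/6709) = -1.
d is a non-residue mod p, hence 6709 remains inert in O_K.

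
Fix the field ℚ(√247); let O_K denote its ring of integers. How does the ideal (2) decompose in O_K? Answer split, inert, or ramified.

p ramifies

d = 247 ≡ 3 (mod 4), so O_K = ℤ[√247] and disc(K) = 4d = 988.
Ramification test: 2 | 988. The prime 2 ramifies in K.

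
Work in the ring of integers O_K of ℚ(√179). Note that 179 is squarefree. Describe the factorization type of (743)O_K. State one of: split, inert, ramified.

Since 179 ≢ 1 mod 4, the ring of integers is ℤ[√179] with discriminant 4·179 = 716.
disc(K) = 716 is not divisible by 743; 743 is unramified.
Compute (179/743) via Euler: 179^((743-1)/2) mod 743 = 742, so (179/743) = -1.
d is a non-residue mod p, hence 743 remains inert in O_K.

remains prime (inert)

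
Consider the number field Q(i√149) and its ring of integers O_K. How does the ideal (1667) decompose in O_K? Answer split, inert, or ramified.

inert

d = -149 ≡ 3 (mod 4), so O_K = ℤ[√-149] and disc(K) = 4d = -596.
1667 ∤ -596, so 1667 is unramified.
Compute (-149/1667) via Euler: 1518^((1667-1)/2) mod 1667 = 1666, so (-149/1667) = -1.
(-149/1667) = -1, so 1667 is inert.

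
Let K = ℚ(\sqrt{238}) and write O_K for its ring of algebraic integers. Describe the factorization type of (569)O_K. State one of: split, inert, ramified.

Since 238 ≢ 1 mod 4, the ring of integers is ℤ[√238] with discriminant 4·238 = 952.
569 ∤ 952, so 569 is unramified.
Euler's criterion: 238^284 mod 569 = 1. Thus (238|569) = 1.
(238/569) = 1, so 569 splits.

split — (569) = 𝔭₁𝔭₂ with 𝔭₁ ≠ 𝔭₂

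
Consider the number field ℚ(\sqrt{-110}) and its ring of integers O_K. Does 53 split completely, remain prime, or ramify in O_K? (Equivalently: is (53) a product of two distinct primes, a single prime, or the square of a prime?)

Since -110 ≢ 1 mod 4, the ring of integers is ℤ[√-110] with discriminant 4·(-110) = -440.
53 ∤ -440, so 53 is unramified.
Compute (-110/53) via Euler: 49^((53-1)/2) mod 53 = 1, so (-110/53) = 1.
Legendre symbol 1 ⇒ 53 is split.

split — (53) = 𝔭₁𝔭₂ with 𝔭₁ ≠ 𝔭₂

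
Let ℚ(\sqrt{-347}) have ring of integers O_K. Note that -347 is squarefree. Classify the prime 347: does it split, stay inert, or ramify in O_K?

Since -347 ≡ 1 mod 4, the ring of integers is ℤ[(1+√-347)/2] with discriminant -347.
347 divides disc(K) = -347, so 347 ramifies.

ramifies in O_K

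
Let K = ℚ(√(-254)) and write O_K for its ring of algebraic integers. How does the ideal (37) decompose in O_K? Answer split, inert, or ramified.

remains prime (inert)

d = -254 ≡ 2 (mod 4), so O_K = ℤ[√-254] and disc(K) = 4d = -1016.
disc(K) = -1016 is not divisible by 37; 37 is unramified.
Legendre symbol by Euler's criterion: (-254/37) ≡ (-254)^18 ≡ 36 (mod 37), i.e. (-254/37) = -1.
Legendre symbol -1 ⇒ 37 is inert.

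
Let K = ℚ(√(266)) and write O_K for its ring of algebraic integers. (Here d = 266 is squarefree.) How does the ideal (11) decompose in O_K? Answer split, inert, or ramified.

inert

d = 266 ≡ 2 (mod 4), so O_K = ℤ[√266] and disc(K) = 4d = 1064.
11 ∤ 1064, so 11 is unramified.
Legendre symbol by Euler's criterion: (266/11) ≡ 266^5 ≡ 10 (mod 11), i.e. (266/11) = -1.
d is a non-residue mod p, hence 11 remains inert in O_K.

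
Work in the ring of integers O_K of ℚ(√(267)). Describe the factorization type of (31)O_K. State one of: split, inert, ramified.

split — (31) = 𝔭₁𝔭₂ with 𝔭₁ ≠ 𝔭₂

267 mod 4 = 3, hence disc K = 4·267 = 1068 and O_K = ℤ[√267].
Since gcd(31, 1068) = 1 the prime 31 does not ramify.
(267/31) = 19^15 mod 31 = 1, giving Legendre symbol 1.
(267/31) = 1, so 31 splits.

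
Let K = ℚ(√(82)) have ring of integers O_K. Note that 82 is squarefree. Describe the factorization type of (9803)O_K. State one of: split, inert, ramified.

inert

82 mod 4 = 2, hence disc K = 4·82 = 328 and O_K = ℤ[√82].
Since gcd(9803, 328) = 1 the prime 9803 does not ramify.
Legendre symbol by Euler's criterion: (82/9803) ≡ 82^4901 ≡ 9802 (mod 9803), i.e. (82/9803) = -1.
Legendre symbol -1 ⇒ 9803 is inert.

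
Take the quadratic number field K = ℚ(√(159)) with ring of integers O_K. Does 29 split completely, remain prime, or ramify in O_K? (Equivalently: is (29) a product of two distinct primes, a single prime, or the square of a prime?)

29 remains inert

d = 159 ≡ 3 (mod 4), so O_K = ℤ[√159] and disc(K) = 4d = 636.
29 ∤ 636, so 29 is unramified.
(159/29) = 14^14 mod 29 = 28, giving Legendre symbol -1.
d is a non-residue mod p, hence 29 remains inert in O_K.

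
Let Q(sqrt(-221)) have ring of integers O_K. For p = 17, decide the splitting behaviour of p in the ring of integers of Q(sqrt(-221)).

Since -221 ≢ 1 mod 4, the ring of integers is ℤ[√-221] with discriminant 4·(-221) = -884.
disc(K) = -884 = 17·(-52), so p = 17 is ramified.

ramifies in O_K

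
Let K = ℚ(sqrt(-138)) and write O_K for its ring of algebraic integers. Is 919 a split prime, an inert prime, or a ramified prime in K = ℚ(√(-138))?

split

Since -138 ≢ 1 mod 4, the ring of integers is ℤ[√-138] with discriminant 4·(-138) = -552.
919 ∤ -552, so 919 is unramified.
Legendre symbol by Euler's criterion: (-138/919) ≡ (-138)^459 ≡ 1 (mod 919), i.e. (-138/919) = 1.
Legendre symbol 1 ⇒ 919 is split.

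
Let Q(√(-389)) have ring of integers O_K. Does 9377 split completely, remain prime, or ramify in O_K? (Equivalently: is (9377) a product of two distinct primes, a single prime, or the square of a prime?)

p splits

-389 mod 4 = 3, hence disc K = 4·(-389) = -1556 and O_K = ℤ[√-389].
9377 ∤ -1556, so 9377 is unramified.
Euler's criterion: (-389)^4688 mod 9377 = 1. Thus (-389|9377) = 1.
d is a quadratic residue mod p, hence 9377 splits in O_K.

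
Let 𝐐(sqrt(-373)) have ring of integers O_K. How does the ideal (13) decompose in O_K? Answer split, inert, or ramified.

split

Since -373 ≢ 1 mod 4, the ring of integers is ℤ[√-373] with discriminant 4·(-373) = -1492.
disc(K) = -1492 is not divisible by 13; 13 is unramified.
Compute (-373/13) via Euler: 4^((13-1)/2) mod 13 = 1, so (-373/13) = 1.
d is a quadratic residue mod p, hence 13 splits in O_K.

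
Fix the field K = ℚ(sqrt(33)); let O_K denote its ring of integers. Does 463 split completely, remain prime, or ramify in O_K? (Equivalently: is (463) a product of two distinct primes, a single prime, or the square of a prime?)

split

d = 33 ≡ 1 (mod 4), so O_K = ℤ[(1+√33)/2] and disc(K) = d = 33.
disc(K) = 33 is not divisible by 463; 463 is unramified.
Legendre symbol by Euler's criterion: (33/463) ≡ 33^231 ≡ 1 (mod 463), i.e. (33/463) = 1.
d is a quadratic residue mod p, hence 463 splits in O_K.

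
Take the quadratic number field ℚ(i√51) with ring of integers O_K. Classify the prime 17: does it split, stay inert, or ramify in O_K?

ramified — (17) = 𝔭²

d = -51 ≡ 1 (mod 4), so O_K = ℤ[(1+√-51)/2] and disc(K) = d = -51.
disc(K) = -51 = 17·(-3), so p = 17 is ramified.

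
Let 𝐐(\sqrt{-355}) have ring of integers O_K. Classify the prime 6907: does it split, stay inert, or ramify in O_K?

d = -355 ≡ 1 (mod 4), so O_K = ℤ[(1+√-355)/2] and disc(K) = d = -355.
6907 ∤ -355, so 6907 is unramified.
Euler's criterion: (-355)^3453 mod 6907 = 6906. Thus (-355|6907) = -1.
Legendre symbol -1 ⇒ 6907 is inert.

p is inert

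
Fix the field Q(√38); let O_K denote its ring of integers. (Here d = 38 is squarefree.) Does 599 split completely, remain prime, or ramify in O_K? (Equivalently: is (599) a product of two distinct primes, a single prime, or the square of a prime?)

599 splits in O_K

d = 38 ≡ 2 (mod 4), so O_K = ℤ[√38] and disc(K) = 4d = 152.
599 ∤ 152, so 599 is unramified.
Euler's criterion: 38^299 mod 599 = 1. Thus (38|599) = 1.
Legendre symbol 1 ⇒ 599 is split.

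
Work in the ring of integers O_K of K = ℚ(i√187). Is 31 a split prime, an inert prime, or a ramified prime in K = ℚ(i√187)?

d = -187 ≡ 1 (mod 4), so O_K = ℤ[(1+√-187)/2] and disc(K) = d = -187.
disc(K) = -187 is not divisible by 31; 31 is unramified.
Legendre symbol by Euler's criterion: (-187/31) ≡ (-187)^15 ≡ 30 (mod 31), i.e. (-187/31) = -1.
(-187/31) = -1, so 31 is inert.

remains prime (inert)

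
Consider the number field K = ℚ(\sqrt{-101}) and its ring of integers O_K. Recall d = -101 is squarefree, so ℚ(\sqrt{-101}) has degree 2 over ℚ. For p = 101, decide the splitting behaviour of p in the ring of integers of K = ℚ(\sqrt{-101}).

Since -101 ≢ 1 mod 4, the ring of integers is ℤ[√-101] with discriminant 4·(-101) = -404.
Ramification test: 101 | -404. The prime 101 ramifies in K.

p ramifies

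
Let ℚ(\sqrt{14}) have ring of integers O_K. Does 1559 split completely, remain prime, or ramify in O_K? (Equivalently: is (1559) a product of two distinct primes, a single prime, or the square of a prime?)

Since 14 ≢ 1 mod 4, the ring of integers is ℤ[√14] with discriminant 4·14 = 56.
disc(K) = 56 is not divisible by 1559; 1559 is unramified.
Euler's criterion: 14^779 mod 1559 = 1. Thus (14|1559) = 1.
d is a quadratic residue mod p, hence 1559 splits in O_K.

p splits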